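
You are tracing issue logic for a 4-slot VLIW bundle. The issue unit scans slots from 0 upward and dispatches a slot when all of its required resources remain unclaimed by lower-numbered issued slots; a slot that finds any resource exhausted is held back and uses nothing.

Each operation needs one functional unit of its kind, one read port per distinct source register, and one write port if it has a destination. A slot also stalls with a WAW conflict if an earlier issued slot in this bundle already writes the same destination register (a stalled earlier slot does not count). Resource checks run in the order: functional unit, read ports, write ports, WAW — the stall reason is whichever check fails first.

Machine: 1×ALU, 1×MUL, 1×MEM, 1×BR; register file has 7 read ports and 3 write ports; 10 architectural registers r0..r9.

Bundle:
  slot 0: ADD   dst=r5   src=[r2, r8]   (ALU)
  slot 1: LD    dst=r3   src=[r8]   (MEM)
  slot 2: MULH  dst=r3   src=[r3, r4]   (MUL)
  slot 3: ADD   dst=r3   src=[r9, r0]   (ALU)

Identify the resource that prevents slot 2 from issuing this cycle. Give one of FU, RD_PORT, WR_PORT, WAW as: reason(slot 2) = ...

slot 0 (ALU): ISSUE — free A0,Mu1,Ld1,B1 rp5 wp2
slot 1 (MEM): ISSUE — free A0,Mu1,Ld0,B1 rp4 wp1
slot 2 (MUL): stall WAW — free A0,Mu1,Ld0,B1 rp4 wp1
slot 3 (ALU): stall FU — free A0,Mu1,Ld0,B1 rp4 wp1

reason(slot 2) = WAW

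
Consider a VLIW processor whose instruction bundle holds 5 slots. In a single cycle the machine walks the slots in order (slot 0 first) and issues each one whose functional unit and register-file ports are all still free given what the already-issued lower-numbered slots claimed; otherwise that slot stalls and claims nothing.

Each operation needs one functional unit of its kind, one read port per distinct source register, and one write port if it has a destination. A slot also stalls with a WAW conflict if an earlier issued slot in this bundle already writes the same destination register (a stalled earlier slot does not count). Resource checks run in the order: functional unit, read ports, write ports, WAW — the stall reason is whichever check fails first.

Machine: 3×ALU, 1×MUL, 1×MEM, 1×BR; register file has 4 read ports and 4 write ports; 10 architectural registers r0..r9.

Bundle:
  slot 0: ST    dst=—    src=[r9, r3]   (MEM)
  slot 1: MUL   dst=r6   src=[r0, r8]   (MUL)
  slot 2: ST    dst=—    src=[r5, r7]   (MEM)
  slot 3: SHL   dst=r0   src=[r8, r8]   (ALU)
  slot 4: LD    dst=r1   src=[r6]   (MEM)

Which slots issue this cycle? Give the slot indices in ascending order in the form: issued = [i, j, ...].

#0 MEM src=r9,r3 dispatched  <A:3 Mu:1 Ld:0 B:1 rd:2 wr:4>
#1 MUL src=r0,r8 dispatched  <A:3 Mu:0 Ld:0 B:1 rd:0 wr:3>
#2 MEM src=r5,r7 held:FU  <A:3 Mu:0 Ld:0 B:1 rd:0 wr:3>
#3 ALU src=r8,r8 held:RD_PORT  <A:3 Mu:0 Ld:0 B:1 rd:0 wr:3>
#4 MEM src=r6 held:FU  <A:3 Mu:0 Ld:0 B:1 rd:0 wr:3>

issued = [0, 1]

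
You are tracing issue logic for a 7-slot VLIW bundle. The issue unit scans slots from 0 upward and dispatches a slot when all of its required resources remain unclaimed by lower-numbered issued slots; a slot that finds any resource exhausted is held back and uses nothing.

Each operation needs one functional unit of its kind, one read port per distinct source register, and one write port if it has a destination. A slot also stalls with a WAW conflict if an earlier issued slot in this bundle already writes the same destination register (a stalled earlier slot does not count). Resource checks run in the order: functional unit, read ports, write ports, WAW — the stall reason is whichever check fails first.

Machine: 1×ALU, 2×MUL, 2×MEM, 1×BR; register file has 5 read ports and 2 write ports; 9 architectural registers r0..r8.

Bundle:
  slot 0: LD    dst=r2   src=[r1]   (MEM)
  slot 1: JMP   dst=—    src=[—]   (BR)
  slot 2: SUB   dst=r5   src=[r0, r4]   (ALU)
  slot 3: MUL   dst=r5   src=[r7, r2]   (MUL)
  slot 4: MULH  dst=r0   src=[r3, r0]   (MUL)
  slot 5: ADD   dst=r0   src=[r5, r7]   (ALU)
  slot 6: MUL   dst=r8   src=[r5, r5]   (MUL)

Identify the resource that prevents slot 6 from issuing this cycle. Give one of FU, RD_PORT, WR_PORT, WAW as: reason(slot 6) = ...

reason(slot 6) = WR_PORT

slot 0 (MEM): ISSUE — free A1,Mu2,Ld1,B1 rp4 wp1
slot 1 (BR): ISSUE — free A1,Mu2,Ld1,B0 rp4 wp1
slot 2 (ALU): ISSUE — free A0,Mu2,Ld1,B0 rp2 wp0
slot 3 (MUL): stall WR_PORT — free A0,Mu2,Ld1,B0 rp2 wp0
slot 4 (MUL): stall WR_PORT — free A0,Mu2,Ld1,B0 rp2 wp0
slot 5 (ALU): stall FU — free A0,Mu2,Ld1,B0 rp2 wp0
slot 6 (MUL): stall WR_PORT — free A0,Mu2,Ld1,B0 rp2 wp0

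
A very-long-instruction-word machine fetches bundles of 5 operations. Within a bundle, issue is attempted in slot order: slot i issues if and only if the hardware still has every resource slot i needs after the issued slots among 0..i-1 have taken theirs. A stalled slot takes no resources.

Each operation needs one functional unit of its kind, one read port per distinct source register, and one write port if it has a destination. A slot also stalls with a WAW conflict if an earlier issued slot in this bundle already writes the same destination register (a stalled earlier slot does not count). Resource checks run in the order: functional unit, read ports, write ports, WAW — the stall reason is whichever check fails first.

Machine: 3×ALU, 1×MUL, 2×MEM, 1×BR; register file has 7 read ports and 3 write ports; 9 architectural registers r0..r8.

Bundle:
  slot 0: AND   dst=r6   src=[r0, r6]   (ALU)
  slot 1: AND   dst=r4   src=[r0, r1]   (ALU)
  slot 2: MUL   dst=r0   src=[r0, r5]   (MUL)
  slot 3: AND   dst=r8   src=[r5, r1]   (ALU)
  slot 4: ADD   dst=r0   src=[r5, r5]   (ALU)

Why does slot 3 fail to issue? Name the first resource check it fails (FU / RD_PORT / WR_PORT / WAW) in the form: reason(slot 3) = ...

(0) want 1×ALU +2rd +1wr — yes → AL2|MU1|ME2|BR1|rd5|wr2
(1) want 1×ALU +2rd +1wr — yes → AL1|MU1|ME2|BR1|rd3|wr1
(2) want 1×MUL +2rd +1wr — yes → AL1|MU0|ME2|BR1|rd1|wr0
(3) want 1×ALU +2rd +1wr — RD_PORT → AL1|MU0|ME2|BR1|rd1|wr0
(4) want 1×ALU +1rd +1wr — WR_PORT → AL1|MU0|ME2|BR1|rd1|wr0

reason(slot 3) = RD_PORT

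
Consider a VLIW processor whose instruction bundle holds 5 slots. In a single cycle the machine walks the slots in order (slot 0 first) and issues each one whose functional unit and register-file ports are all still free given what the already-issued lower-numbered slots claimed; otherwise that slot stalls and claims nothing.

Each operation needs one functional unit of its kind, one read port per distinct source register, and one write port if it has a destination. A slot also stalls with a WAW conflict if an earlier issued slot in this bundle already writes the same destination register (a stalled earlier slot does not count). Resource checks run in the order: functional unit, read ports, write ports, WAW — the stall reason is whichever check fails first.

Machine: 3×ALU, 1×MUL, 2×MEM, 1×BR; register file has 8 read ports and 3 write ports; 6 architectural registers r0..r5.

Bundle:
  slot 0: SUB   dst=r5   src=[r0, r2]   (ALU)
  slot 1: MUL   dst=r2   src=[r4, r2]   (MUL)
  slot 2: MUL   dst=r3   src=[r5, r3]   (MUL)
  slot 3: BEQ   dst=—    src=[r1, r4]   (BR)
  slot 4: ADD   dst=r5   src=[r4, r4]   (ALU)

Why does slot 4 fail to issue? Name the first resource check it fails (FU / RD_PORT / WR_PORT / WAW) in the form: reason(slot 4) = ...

reason(slot 4) = WAW

#0 ALU src=r0,r2 dispatched  <A:2 Mu:1 Ld:2 B:1 rd:6 wr:2>
#1 MUL src=r4,r2 dispatched  <A:2 Mu:0 Ld:2 B:1 rd:4 wr:1>
#2 MUL src=r5,r3 held:FU  <A:2 Mu:0 Ld:2 B:1 rd:4 wr:1>
#3 BR src=r1,r4 dispatched  <A:2 Mu:0 Ld:2 B:0 rd:2 wr:1>
#4 ALU src=r4,r4 held:WAW  <A:2 Mu:0 Ld:2 B:0 rd:2 wr:1>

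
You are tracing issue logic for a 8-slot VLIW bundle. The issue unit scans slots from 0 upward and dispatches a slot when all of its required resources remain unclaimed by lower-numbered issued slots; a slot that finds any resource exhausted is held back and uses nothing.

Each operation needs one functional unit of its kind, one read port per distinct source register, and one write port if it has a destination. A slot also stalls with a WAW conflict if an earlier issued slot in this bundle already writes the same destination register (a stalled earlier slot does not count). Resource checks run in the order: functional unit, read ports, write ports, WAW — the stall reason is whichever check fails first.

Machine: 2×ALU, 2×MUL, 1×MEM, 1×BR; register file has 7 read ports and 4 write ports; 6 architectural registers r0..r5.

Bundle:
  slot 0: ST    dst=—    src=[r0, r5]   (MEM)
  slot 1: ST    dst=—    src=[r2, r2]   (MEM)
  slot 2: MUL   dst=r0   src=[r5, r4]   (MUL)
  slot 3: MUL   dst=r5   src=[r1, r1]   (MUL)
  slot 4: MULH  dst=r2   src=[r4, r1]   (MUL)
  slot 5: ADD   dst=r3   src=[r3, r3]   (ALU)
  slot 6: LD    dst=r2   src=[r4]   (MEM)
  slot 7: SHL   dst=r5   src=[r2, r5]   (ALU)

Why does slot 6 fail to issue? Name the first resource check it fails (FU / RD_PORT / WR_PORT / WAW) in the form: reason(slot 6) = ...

slot 0 (MEM): ISSUE — free A2,Mu2,Ld0,B1 rp5 wp4
slot 1 (MEM): stall FU — free A2,Mu2,Ld0,B1 rp5 wp4
slot 2 (MUL): ISSUE — free A2,Mu1,Ld0,B1 rp3 wp3
slot 3 (MUL): ISSUE — free A2,Mu0,Ld0,B1 rp2 wp2
slot 4 (MUL): stall FU — free A2,Mu0,Ld0,B1 rp2 wp2
slot 5 (ALU): ISSUE — free A1,Mu0,Ld0,B1 rp1 wp1
slot 6 (MEM): stall FU — free A1,Mu0,Ld0,B1 rp1 wp1
slot 7 (ALU): stall RD_PORT — free A1,Mu0,Ld0,B1 rp1 wp1

reason(slot 6) = FU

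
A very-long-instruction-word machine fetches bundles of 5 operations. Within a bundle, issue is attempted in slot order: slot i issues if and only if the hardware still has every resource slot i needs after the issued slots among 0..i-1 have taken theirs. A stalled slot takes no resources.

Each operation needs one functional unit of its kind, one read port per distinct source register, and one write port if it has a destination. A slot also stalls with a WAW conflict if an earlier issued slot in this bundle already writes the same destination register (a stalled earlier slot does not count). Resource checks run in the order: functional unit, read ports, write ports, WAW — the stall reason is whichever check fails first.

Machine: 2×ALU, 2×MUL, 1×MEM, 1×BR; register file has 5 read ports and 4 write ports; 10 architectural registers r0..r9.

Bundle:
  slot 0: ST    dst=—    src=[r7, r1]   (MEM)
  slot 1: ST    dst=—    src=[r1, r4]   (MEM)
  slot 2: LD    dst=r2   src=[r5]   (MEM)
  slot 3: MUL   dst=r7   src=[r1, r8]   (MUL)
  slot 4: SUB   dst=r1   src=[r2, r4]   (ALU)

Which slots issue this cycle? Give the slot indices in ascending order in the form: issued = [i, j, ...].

issued = [0, 3]

[0] MEM needs rd=2 wr=0: ok; after: ALU=2 MUL=2 MEM=0 BR=1, R=3, W=4
[1] MEM needs rd=2 wr=0: FU; after: ALU=2 MUL=2 MEM=0 BR=1, R=3, W=4
[2] MEM needs rd=1 wr=1: FU; after: ALU=2 MUL=2 MEM=0 BR=1, R=3, W=4
[3] MUL needs rd=2 wr=1: ok; after: ALU=2 MUL=1 MEM=0 BR=1, R=1, W=3
[4] ALU needs rd=2 wr=1: RD_PORT; after: ALU=2 MUL=1 MEM=0 BR=1, R=1, W=3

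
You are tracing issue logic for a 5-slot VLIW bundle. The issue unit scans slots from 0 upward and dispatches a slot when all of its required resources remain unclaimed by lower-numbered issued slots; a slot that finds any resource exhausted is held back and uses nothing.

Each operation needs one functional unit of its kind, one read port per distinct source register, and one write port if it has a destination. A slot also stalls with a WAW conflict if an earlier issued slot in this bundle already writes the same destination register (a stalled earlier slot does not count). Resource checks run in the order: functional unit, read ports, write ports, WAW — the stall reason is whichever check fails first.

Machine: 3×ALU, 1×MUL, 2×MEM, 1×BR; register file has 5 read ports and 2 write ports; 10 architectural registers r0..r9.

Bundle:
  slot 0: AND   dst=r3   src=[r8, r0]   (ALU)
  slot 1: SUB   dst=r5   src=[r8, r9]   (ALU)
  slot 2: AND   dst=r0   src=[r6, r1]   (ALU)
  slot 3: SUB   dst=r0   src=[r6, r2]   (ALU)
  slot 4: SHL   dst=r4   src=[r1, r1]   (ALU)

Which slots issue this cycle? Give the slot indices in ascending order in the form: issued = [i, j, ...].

issued = [0, 1]

slot 0 (ALU): ISSUE — free A2,Mu1,Ld2,B1 rp3 wp1
slot 1 (ALU): ISSUE — free A1,Mu1,Ld2,B1 rp1 wp0
slot 2 (ALU): stall RD_PORT — free A1,Mu1,Ld2,B1 rp1 wp0
slot 3 (ALU): stall RD_PORT — free A1,Mu1,Ld2,B1 rp1 wp0
slot 4 (ALU): stall WR_PORT — free A1,Mu1,Ld2,B1 rp1 wp0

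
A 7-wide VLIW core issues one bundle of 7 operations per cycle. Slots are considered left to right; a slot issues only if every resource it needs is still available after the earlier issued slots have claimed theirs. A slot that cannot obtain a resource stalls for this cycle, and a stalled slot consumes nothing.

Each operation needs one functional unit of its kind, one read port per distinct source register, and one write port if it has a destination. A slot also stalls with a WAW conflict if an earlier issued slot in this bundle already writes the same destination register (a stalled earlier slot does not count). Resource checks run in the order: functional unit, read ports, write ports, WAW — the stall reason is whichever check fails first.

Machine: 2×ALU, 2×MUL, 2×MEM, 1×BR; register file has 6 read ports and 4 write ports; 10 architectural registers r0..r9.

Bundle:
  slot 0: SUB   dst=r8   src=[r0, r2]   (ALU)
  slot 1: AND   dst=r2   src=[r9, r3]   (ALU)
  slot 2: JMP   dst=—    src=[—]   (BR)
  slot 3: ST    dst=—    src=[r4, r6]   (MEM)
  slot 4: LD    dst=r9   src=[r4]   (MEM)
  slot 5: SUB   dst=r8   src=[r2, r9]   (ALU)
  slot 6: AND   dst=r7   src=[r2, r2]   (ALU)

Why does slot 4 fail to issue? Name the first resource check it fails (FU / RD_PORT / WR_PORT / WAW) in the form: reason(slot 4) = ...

reason(slot 4) = RD_PORT

(0) want 1×ALU +2rd +1wr — yes → AL1|MU2|ME2|BR1|rd4|wr3
(1) want 1×ALU +2rd +1wr — yes → AL0|MU2|ME2|BR1|rd2|wr2
(2) want 1×BR +0rd +0wr — yes → AL0|MU2|ME2|BR0|rd2|wr2
(3) want 1×MEM +2rd +0wr — yes → AL0|MU2|ME1|BR0|rd0|wr2
(4) want 1×MEM +1rd +1wr — RD_PORT → AL0|MU2|ME1|BR0|rd0|wr2
(5) want 1×ALU +2rd +1wr — FU → AL0|MU2|ME1|BR0|rd0|wr2
(6) want 1×ALU +1rd +1wr — FU → AL0|MU2|ME1|BR0|rd0|wr2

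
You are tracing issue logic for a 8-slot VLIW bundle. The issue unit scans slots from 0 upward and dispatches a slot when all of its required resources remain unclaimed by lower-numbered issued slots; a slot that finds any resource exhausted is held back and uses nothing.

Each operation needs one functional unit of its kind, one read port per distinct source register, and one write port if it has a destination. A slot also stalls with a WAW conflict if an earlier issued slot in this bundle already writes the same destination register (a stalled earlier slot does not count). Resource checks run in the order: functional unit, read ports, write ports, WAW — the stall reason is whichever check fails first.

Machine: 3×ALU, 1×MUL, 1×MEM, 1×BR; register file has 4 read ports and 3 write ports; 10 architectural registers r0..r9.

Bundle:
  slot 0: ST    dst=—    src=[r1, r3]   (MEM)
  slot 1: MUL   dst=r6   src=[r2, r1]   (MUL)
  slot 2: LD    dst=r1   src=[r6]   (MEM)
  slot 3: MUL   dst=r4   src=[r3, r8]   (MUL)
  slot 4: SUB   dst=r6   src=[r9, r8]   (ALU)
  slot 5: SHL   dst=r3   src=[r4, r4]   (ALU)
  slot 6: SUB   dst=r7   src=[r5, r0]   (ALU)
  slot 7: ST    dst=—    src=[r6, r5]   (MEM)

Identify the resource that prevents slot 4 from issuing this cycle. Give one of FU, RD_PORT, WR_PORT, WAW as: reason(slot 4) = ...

  0. MEM ⇒ go  {3A/1Mu/0Ld/1B | 2r 3w}
  1. MUL→r6 ⇒ go  {3A/0Mu/0Ld/1B | 0r 2w}
  2. MEM→r1 ⇒ no(FU)  {3A/0Mu/0Ld/1B | 0r 2w}
  3. MUL→r4 ⇒ no(FU)  {3A/0Mu/0Ld/1B | 0r 2w}
  4. ALU→r6 ⇒ no(RD_PORT)  {3A/0Mu/0Ld/1B | 0r 2w}
  5. ALU→r3 ⇒ no(RD_PORT)  {3A/0Mu/0Ld/1B | 0r 2w}
  6. ALU→r7 ⇒ no(RD_PORT)  {3A/0Mu/0Ld/1B | 0r 2w}
  7. MEM ⇒ no(FU)  {3A/0Mu/0Ld/1B | 0r 2w}

reason(slot 4) = RD_PORT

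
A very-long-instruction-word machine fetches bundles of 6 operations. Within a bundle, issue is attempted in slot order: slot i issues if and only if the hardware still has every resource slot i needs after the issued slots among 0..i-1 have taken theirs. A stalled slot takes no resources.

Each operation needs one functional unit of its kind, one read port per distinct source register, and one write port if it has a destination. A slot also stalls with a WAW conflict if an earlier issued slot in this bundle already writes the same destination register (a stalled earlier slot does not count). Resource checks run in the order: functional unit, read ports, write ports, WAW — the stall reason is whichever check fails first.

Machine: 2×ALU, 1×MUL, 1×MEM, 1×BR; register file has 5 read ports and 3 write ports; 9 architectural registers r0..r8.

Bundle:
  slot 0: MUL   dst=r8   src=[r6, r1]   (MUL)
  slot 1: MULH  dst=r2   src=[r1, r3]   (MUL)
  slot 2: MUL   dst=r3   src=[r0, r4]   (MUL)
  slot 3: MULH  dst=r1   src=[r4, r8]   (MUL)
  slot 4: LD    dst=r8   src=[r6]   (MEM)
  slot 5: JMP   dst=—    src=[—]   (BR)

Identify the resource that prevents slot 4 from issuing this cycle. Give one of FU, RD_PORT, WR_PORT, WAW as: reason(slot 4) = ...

slot 0 (MUL): ISSUE — free A2,Mu0,Ld1,B1 rp3 wp2
slot 1 (MUL): stall FU — free A2,Mu0,Ld1,B1 rp3 wp2
slot 2 (MUL): stall FU — free A2,Mu0,Ld1,B1 rp3 wp2
slot 3 (MUL): stall FU — free A2,Mu0,Ld1,B1 rp3 wp2
slot 4 (MEM): stall WAW — free A2,Mu0,Ld1,B1 rp3 wp2
slot 5 (BR): ISSUE — free A2,Mu0,Ld1,B0 rp3 wp2

reason(slot 4) = WAW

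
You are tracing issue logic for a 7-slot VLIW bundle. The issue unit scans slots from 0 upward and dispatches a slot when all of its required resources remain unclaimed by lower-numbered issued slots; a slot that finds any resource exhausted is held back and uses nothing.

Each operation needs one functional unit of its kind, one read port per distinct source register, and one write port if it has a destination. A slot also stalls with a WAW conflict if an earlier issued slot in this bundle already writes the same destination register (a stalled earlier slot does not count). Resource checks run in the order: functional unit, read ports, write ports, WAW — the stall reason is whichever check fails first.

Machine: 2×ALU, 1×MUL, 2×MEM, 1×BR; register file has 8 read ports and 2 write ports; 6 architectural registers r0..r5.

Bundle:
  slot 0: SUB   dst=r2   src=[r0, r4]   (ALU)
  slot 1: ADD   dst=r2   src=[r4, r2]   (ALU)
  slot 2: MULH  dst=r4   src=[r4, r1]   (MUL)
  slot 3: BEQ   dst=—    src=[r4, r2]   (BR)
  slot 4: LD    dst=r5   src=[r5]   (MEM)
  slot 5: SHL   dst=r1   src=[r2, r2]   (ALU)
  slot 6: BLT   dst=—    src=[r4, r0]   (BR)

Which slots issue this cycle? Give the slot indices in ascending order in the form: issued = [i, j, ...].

slot 0 (ALU): ISSUE — free A1,Mu1,Ld2,B1 rp6 wp1
slot 1 (ALU): stall WAW — free A1,Mu1,Ld2,B1 rp6 wp1
slot 2 (MUL): ISSUE — free A1,Mu0,Ld2,B1 rp4 wp0
slot 3 (BR): ISSUE — free A1,Mu0,Ld2,B0 rp2 wp0
slot 4 (MEM): stall WR_PORT — free A1,Mu0,Ld2,B0 rp2 wp0
slot 5 (ALU): stall WR_PORT — free A1,Mu0,Ld2,B0 rp2 wp0
slot 6 (BR): stall FU — free A1,Mu0,Ld2,B0 rp2 wp0

issued = [0, 2, 3]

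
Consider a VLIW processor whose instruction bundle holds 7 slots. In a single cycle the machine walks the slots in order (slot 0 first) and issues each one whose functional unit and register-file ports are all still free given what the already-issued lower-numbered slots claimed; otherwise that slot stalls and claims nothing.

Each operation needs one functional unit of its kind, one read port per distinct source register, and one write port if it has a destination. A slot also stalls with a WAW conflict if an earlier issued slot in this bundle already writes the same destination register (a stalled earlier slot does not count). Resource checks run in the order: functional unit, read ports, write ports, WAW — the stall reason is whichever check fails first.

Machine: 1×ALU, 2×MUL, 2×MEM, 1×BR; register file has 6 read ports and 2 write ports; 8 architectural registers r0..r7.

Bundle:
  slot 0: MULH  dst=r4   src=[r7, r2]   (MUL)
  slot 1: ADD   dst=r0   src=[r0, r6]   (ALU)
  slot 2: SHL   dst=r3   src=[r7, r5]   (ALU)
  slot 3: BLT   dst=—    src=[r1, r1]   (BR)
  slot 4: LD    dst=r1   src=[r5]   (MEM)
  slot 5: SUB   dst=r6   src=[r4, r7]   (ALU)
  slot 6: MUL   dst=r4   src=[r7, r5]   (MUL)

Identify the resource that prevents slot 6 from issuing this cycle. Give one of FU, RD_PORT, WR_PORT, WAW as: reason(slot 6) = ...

reason(slot 6) = RD_PORT

#0 MUL src=r7,r2 dispatched  <A:1 Mu:1 Ld:2 B:1 rd:4 wr:1>
#1 ALU src=r0,r6 dispatched  <A:0 Mu:1 Ld:2 B:1 rd:2 wr:0>
#2 ALU src=r7,r5 held:FU  <A:0 Mu:1 Ld:2 B:1 rd:2 wr:0>
#3 BR src=r1,r1 dispatched  <A:0 Mu:1 Ld:2 B:0 rd:1 wr:0>
#4 MEM src=r5 held:WR_PORT  <A:0 Mu:1 Ld:2 B:0 rd:1 wr:0>
#5 ALU src=r4,r7 held:FU  <A:0 Mu:1 Ld:2 B:0 rd:1 wr:0>
#6 MUL src=r7,r5 held:RD_PORT  <A:0 Mu:1 Ld:2 B:0 rd:1 wr:0>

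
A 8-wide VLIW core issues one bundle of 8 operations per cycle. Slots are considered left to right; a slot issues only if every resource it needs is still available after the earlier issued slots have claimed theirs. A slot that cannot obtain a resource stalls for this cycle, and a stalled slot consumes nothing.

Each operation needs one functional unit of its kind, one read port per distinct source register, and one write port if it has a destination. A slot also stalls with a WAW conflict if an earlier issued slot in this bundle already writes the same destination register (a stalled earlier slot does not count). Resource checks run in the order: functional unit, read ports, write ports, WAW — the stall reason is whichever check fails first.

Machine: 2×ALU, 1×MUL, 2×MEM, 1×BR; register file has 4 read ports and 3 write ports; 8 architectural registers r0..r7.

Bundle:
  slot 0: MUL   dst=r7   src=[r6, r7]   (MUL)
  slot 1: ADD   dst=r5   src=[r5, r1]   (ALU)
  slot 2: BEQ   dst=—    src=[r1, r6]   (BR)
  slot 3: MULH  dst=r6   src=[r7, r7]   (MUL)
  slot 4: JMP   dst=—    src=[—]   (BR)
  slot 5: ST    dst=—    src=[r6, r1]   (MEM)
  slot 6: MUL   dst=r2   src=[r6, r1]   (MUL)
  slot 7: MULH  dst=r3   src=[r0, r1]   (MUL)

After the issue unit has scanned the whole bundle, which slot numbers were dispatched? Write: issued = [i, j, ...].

slot 0 (MUL): ISSUE — free A2,Mu0,Ld2,B1 rp2 wp2
slot 1 (ALU): ISSUE — free A1,Mu0,Ld2,B1 rp0 wp1
slot 2 (BR): stall RD_PORT — free A1,Mu0,Ld2,B1 rp0 wp1
slot 3 (MUL): stall FU — free A1,Mu0,Ld2,B1 rp0 wp1
slot 4 (BR): ISSUE — free A1,Mu0,Ld2,B0 rp0 wp1
slot 5 (MEM): stall RD_PORT — free A1,Mu0,Ld2,B0 rp0 wp1
slot 6 (MUL): stall FU — free A1,Mu0,Ld2,B0 rp0 wp1
slot 7 (MUL): stall FU — free A1,Mu0,Ld2,B0 rp0 wp1

issued = [0, 1, 4]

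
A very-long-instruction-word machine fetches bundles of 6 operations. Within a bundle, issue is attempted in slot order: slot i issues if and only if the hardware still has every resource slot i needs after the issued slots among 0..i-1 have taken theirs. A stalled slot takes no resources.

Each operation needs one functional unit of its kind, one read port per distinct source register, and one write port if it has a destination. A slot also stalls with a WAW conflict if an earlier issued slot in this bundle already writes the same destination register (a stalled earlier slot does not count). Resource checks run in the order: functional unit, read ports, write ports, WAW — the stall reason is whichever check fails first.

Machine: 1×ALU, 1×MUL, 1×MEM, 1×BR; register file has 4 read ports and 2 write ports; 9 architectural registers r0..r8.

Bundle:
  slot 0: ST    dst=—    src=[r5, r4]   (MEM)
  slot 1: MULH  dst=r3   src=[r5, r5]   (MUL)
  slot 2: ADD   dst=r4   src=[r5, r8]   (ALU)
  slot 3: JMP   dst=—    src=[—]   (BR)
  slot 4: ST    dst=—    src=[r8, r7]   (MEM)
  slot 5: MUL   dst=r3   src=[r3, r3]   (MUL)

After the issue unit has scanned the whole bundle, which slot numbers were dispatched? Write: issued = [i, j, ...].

#0 MEM src=r5,r4 dispatched  <A:1 Mu:1 Ld:0 B:1 rd:2 wr:2>
#1 MUL src=r5,r5 dispatched  <A:1 Mu:0 Ld:0 B:1 rd:1 wr:1>
#2 ALU src=r5,r8 held:RD_PORT  <A:1 Mu:0 Ld:0 B:1 rd:1 wr:1>
#3 BR src=- dispatched  <A:1 Mu:0 Ld:0 B:0 rd:1 wr:1>
#4 MEM src=r8,r7 held:FU  <A:1 Mu:0 Ld:0 B:0 rd:1 wr:1>
#5 MUL src=r3,r3 held:FU  <A:1 Mu:0 Ld:0 B:0 rd:1 wr:1>

issued = [0, 1, 3]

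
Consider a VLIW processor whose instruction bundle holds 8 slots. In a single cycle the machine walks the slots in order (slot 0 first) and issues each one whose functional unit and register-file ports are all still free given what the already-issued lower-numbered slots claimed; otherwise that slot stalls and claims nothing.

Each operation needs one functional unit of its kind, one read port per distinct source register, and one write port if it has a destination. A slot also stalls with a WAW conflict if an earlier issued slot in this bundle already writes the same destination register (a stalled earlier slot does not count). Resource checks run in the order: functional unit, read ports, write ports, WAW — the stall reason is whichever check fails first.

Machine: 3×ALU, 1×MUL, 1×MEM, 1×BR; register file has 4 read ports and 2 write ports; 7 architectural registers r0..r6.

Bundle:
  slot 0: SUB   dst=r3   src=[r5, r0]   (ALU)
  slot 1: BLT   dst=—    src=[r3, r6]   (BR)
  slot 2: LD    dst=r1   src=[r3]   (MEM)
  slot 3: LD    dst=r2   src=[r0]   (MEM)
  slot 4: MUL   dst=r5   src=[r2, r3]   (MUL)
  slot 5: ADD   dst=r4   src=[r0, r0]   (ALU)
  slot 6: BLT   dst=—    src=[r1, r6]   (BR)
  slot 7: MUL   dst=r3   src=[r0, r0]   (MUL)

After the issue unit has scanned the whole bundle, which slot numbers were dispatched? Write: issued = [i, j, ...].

issued = [0, 1]

  0. ALU→r3 ⇒ go  {2A/1Mu/1Ld/1B | 2r 1w}
  1. BR ⇒ go  {2A/1Mu/1Ld/0B | 0r 1w}
  2. MEM→r1 ⇒ no(RD_PORT)  {2A/1Mu/1Ld/0B | 0r 1w}
  3. MEM→r2 ⇒ no(RD_PORT)  {2A/1Mu/1Ld/0B | 0r 1w}
  4. MUL→r5 ⇒ no(RD_PORT)  {2A/1Mu/1Ld/0B | 0r 1w}
  5. ALU→r4 ⇒ no(RD_PORT)  {2A/1Mu/1Ld/0B | 0r 1w}
  6. BR ⇒ no(FU)  {2A/1Mu/1Ld/0B | 0r 1w}
  7. MUL→r3 ⇒ no(RD_PORT)  {2A/1Mu/1Ld/0B | 0r 1w}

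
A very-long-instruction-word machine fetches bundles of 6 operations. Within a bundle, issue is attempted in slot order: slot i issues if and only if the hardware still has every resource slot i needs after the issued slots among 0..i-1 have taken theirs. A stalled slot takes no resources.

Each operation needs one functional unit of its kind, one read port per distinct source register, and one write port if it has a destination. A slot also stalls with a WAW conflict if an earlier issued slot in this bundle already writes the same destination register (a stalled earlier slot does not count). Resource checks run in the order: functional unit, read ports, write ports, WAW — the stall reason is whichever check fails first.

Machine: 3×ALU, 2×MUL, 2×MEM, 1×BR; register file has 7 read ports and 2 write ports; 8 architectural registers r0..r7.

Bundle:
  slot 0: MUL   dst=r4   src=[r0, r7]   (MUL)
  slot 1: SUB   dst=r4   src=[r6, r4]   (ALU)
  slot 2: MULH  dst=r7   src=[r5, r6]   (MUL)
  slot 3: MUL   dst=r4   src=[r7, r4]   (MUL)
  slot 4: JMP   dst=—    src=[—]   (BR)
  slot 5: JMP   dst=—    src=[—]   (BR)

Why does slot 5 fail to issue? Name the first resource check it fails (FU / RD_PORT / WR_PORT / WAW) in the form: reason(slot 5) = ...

(0) want 1×MUL +2rd +1wr — yes → AL3|MU1|ME2|BR1|rd5|wr1
(1) want 1×ALU +2rd +1wr — WAW → AL3|MU1|ME2|BR1|rd5|wr1
(2) want 1×MUL +2rd +1wr — yes → AL3|MU0|ME2|BR1|rd3|wr0
(3) want 1×MUL +2rd +1wr — FU → AL3|MU0|ME2|BR1|rd3|wr0
(4) want 1×BR +0rd +0wr — yes → AL3|MU0|ME2|BR0|rd3|wr0
(5) want 1×BR +0rd +0wr — FU → AL3|MU0|ME2|BR0|rd3|wr0

reason(slot 5) = FU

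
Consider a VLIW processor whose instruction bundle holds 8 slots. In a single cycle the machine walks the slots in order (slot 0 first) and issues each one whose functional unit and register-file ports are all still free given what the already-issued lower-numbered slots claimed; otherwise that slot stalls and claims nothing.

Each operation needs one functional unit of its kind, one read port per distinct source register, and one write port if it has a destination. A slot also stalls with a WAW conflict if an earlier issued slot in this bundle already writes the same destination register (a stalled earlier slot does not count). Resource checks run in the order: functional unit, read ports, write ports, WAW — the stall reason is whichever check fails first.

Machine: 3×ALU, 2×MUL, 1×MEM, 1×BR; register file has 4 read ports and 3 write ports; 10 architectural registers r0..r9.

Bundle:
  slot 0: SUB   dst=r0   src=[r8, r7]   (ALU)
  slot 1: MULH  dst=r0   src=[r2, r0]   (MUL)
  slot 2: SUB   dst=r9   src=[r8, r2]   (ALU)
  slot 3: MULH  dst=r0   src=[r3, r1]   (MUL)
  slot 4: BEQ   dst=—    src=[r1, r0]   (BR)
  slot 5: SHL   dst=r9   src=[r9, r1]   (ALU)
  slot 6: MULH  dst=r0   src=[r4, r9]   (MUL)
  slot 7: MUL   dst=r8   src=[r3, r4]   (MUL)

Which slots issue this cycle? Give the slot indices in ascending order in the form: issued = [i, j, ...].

[0] ALU needs rd=2 wr=1: ok; after: ALU=2 MUL=2 MEM=1 BR=1, R=2, W=2
[1] MUL needs rd=2 wr=1: WAW; after: ALU=2 MUL=2 MEM=1 BR=1, R=2, W=2
[2] ALU needs rd=2 wr=1: ok; after: ALU=1 MUL=2 MEM=1 BR=1, R=0, W=1
[3] MUL needs rd=2 wr=1: RD_PORT; after: ALU=1 MUL=2 MEM=1 BR=1, R=0, W=1
[4] BR needs rd=2 wr=0: RD_PORT; after: ALU=1 MUL=2 MEM=1 BR=1, R=0, W=1
[5] ALU needs rd=2 wr=1: RD_PORT; after: ALU=1 MUL=2 MEM=1 BR=1, R=0, W=1
[6] MUL needs rd=2 wr=1: RD_PORT; after: ALU=1 MUL=2 MEM=1 BR=1, R=0, W=1
[7] MUL needs rd=2 wr=1: RD_PORT; after: ALU=1 MUL=2 MEM=1 BR=1, R=0, W=1

issued = [0, 2]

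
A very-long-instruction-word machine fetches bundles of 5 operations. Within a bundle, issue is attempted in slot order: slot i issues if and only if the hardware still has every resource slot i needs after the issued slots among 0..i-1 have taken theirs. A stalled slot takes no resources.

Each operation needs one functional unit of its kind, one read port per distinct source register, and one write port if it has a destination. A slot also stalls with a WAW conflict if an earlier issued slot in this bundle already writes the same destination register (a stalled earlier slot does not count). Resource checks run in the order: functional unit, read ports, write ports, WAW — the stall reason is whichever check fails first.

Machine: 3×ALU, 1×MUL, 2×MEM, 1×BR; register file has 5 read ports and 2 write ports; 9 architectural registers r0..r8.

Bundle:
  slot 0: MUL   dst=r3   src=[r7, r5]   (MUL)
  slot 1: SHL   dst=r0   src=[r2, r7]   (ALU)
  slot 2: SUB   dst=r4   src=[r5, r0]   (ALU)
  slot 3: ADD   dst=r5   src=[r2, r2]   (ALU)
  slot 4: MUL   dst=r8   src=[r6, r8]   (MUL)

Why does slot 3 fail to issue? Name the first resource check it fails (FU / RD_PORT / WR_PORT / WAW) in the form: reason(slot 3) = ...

reason(slot 3) = WR_PORT

#0 MUL src=r7,r5 dispatched  <A:3 Mu:0 Ld:2 B:1 rd:3 wr:1>
#1 ALU src=r2,r7 dispatched  <A:2 Mu:0 Ld:2 B:1 rd:1 wr:0>
#2 ALU src=r5,r0 held:RD_PORT  <A:2 Mu:0 Ld:2 B:1 rd:1 wr:0>
#3 ALU src=r2,r2 held:WR_PORT  <A:2 Mu:0 Ld:2 B:1 rd:1 wr:0>
#4 MUL src=r6,r8 held:FU  <A:2 Mu:0 Ld:2 B:1 rd:1 wr:0>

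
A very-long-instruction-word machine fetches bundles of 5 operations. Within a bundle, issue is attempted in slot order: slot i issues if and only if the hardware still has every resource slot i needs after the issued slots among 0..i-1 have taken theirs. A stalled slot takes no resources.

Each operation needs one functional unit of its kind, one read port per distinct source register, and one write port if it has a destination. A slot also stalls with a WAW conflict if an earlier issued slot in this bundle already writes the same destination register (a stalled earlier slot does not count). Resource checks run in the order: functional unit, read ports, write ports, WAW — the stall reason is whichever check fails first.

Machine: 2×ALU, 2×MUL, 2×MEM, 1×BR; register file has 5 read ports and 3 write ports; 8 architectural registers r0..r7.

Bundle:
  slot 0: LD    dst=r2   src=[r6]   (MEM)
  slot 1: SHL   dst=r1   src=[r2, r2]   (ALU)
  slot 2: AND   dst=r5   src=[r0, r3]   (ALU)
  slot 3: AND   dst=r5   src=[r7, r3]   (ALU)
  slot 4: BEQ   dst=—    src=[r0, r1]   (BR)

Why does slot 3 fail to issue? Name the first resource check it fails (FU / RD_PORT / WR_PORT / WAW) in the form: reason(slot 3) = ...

(0) want 1×MEM +1rd +1wr — yes → AL2|MU2|ME1|BR1|rd4|wr2
(1) want 1×ALU +1rd +1wr — yes → AL1|MU2|ME1|BR1|rd3|wr1
(2) want 1×ALU +2rd +1wr — yes → AL0|MU2|ME1|BR1|rd1|wr0
(3) want 1×ALU +2rd +1wr — FU → AL0|MU2|ME1|BR1|rd1|wr0
(4) want 1×BR +2rd +0wr — RD_PORT → AL0|MU2|ME1|BR1|rd1|wr0

reason(slot 3) = FU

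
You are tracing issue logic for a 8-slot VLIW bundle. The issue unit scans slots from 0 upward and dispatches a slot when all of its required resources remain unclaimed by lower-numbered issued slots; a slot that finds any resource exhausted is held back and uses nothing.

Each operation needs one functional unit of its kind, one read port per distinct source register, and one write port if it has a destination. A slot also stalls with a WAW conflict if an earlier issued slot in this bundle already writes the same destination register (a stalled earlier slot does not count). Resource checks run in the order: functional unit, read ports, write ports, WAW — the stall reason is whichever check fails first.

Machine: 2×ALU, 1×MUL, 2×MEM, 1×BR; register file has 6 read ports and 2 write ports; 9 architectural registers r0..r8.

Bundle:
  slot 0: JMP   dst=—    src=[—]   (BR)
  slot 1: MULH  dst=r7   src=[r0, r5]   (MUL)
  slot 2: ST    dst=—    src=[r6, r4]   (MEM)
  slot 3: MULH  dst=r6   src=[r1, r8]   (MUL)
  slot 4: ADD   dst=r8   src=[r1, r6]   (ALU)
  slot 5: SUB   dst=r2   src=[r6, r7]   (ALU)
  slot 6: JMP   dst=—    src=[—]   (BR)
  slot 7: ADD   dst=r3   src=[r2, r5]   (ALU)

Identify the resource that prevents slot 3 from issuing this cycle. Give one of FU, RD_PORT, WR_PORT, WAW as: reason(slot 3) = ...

#0 BR src=- dispatched  <A:2 Mu:1 Ld:2 B:0 rd:6 wr:2>
#1 MUL src=r0,r5 dispatched  <A:2 Mu:0 Ld:2 B:0 rd:4 wr:1>
#2 MEM src=r6,r4 dispatched  <A:2 Mu:0 Ld:1 B:0 rd:2 wr:1>
#3 MUL src=r1,r8 held:FU  <A:2 Mu:0 Ld:1 B:0 rd:2 wr:1>
#4 ALU src=r1,r6 dispatched  <A:1 Mu:0 Ld:1 B:0 rd:0 wr:0>
#5 ALU src=r6,r7 held:RD_PORT  <A:1 Mu:0 Ld:1 B:0 rd:0 wr:0>
#6 BR src=- held:FU  <A:1 Mu:0 Ld:1 B:0 rd:0 wr:0>
#7 ALU src=r2,r5 held:RD_PORT  <A:1 Mu:0 Ld:1 B:0 rd:0 wr:0>

reason(slot 3) = FU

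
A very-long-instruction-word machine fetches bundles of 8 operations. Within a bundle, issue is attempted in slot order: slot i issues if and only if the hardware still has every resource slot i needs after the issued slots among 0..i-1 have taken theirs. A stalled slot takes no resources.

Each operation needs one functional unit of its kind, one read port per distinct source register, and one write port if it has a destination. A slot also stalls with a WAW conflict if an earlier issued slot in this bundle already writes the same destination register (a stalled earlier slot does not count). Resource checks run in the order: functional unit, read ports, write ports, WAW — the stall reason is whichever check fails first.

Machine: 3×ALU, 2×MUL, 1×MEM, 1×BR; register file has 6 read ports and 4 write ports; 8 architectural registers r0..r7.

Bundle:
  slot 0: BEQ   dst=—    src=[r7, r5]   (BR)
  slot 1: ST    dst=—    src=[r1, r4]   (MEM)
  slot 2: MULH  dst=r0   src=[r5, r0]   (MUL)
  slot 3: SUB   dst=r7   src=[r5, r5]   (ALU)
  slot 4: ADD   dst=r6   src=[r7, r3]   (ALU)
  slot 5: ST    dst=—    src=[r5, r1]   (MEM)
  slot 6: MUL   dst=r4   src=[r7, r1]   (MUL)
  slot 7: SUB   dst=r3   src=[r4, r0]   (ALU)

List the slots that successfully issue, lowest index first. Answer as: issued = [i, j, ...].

issued = [0, 1, 2]

  0. BR ⇒ go  {3A/2Mu/1Ld/0B | 4r 4w}
  1. MEM ⇒ go  {3A/2Mu/0Ld/0B | 2r 4w}
  2. MUL→r0 ⇒ go  {3A/1Mu/0Ld/0B | 0r 3w}
  3. ALU→r7 ⇒ no(RD_PORT)  {3A/1Mu/0Ld/0B | 0r 3w}
  4. ALU→r6 ⇒ no(RD_PORT)  {3A/1Mu/0Ld/0B | 0r 3w}
  5. MEM ⇒ no(FU)  {3A/1Mu/0Ld/0B | 0r 3w}
  6. MUL→r4 ⇒ no(RD_PORT)  {3A/1Mu/0Ld/0B | 0r 3w}
  7. ALU→r3 ⇒ no(RD_PORT)  {3A/1Mu/0Ld/0B | 0r 3w}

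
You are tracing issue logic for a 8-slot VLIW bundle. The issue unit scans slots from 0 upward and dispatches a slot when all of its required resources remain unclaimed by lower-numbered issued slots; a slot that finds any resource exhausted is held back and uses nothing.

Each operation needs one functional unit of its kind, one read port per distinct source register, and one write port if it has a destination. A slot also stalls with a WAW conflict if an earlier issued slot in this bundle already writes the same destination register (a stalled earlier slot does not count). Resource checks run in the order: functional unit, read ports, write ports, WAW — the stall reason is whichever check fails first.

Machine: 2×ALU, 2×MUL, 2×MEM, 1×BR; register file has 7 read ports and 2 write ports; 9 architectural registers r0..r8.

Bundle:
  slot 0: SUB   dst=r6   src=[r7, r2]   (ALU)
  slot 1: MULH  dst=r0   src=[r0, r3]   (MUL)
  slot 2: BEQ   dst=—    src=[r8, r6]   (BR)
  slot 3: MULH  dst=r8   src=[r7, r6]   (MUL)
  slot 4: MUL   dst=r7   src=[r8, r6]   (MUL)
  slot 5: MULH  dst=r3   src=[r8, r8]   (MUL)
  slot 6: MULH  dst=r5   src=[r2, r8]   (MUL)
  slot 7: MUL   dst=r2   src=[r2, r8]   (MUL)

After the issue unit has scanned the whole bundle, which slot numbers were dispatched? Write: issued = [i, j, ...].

  0. ALU→r6 ⇒ go  {1A/2Mu/2Ld/1B | 5r 1w}
  1. MUL→r0 ⇒ go  {1A/1Mu/2Ld/1B | 3r 0w}
  2. BR ⇒ go  {1A/1Mu/2Ld/0B | 1r 0w}
  3. MUL→r8 ⇒ no(RD_PORT)  {1A/1Mu/2Ld/0B | 1r 0w}
  4. MUL→r7 ⇒ no(RD_PORT)  {1A/1Mu/2Ld/0B | 1r 0w}
  5. MUL→r3 ⇒ no(WR_PORT)  {1A/1Mu/2Ld/0B | 1r 0w}
  6. MUL→r5 ⇒ no(RD_PORT)  {1A/1Mu/2Ld/0B | 1r 0w}
  7. MUL→r2 ⇒ no(RD_PORT)  {1A/1Mu/2Ld/0B | 1r 0w}

issued = [0, 1, 2]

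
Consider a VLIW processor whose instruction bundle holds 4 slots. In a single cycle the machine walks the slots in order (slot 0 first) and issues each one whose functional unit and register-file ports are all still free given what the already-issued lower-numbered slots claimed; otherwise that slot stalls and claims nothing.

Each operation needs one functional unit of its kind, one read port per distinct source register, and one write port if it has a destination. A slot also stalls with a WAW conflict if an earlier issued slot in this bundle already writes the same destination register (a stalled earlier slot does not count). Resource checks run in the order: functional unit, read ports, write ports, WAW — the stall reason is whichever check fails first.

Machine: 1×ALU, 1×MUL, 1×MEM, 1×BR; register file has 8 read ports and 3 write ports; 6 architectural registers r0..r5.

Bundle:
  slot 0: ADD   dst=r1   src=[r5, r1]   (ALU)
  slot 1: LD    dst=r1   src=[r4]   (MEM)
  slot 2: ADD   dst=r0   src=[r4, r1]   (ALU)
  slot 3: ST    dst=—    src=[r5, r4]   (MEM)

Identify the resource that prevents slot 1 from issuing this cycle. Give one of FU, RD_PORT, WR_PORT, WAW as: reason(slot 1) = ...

reason(slot 1) = WAW

(0) want 1×ALU +2rd +1wr — yes → AL0|MU1|ME1|BR1|rd6|wr2
(1) want 1×MEM +1rd +1wr — WAW → AL0|MU1|ME1|BR1|rd6|wr2
(2) want 1×ALU +2rd +1wr — FU → AL0|MU1|ME1|BR1|rd6|wr2
(3) want 1×MEM +2rd +0wr — yes → AL0|MU1|ME0|BR1|rd4|wr2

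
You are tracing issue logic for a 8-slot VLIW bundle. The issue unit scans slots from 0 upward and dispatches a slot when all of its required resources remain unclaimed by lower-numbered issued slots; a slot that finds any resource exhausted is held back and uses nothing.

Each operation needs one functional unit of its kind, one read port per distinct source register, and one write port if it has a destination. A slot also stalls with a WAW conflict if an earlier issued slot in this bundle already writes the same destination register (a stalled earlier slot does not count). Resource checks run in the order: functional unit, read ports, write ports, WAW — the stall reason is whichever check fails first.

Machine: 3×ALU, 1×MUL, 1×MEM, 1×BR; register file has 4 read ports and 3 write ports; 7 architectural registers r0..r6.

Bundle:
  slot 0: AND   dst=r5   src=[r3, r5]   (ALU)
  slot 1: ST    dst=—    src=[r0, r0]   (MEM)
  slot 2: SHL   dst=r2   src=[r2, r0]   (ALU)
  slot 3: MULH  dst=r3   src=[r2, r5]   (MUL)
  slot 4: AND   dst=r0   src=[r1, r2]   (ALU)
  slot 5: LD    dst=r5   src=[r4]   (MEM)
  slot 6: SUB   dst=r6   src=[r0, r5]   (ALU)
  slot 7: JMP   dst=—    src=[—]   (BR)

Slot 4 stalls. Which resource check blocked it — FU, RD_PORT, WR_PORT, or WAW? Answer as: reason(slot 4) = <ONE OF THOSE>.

reason(slot 4) = RD_PORT

slot 0 (ALU): ISSUE — free A2,Mu1,Ld1,B1 rp2 wp2
slot 1 (MEM): ISSUE — free A2,Mu1,Ld0,B1 rp1 wp2
slot 2 (ALU): stall RD_PORT — free A2,Mu1,Ld0,B1 rp1 wp2
slot 3 (MUL): stall RD_PORT — free A2,Mu1,Ld0,B1 rp1 wp2
slot 4 (ALU): stall RD_PORT — free A2,Mu1,Ld0,B1 rp1 wp2
slot 5 (MEM): stall FU — free A2,Mu1,Ld0,B1 rp1 wp2
slot 6 (ALU): stall RD_PORT — free A2,Mu1,Ld0,B1 rp1 wp2
slot 7 (BR): ISSUE — free A2,Mu1,Ld0,B0 rp1 wp2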